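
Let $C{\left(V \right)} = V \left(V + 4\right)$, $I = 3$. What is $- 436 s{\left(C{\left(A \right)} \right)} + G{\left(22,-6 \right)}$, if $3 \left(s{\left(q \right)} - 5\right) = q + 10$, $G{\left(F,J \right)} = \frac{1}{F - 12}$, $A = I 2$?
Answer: $- \frac{370597}{30} \approx -12353.0$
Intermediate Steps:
$A = 6$ ($A = 3 \cdot 2 = 6$)
$C{\left(V \right)} = V \left(4 + V\right)$
$G{\left(F,J \right)} = \frac{1}{-12 + F}$
$s{\left(q \right)} = \frac{25}{3} + \frac{q}{3}$ ($s{\left(q \right)} = 5 + \frac{q + 10}{3} = 5 + \frac{10 + q}{3} = 5 + \left(\frac{10}{3} + \frac{q}{3}\right) = \frac{25}{3} + \frac{q}{3}$)
$- 436 s{\left(C{\left(A \right)} \right)} + G{\left(22,-6 \right)} = - 436 \left(\frac{25}{3} + \frac{6 \left(4 + 6\right)}{3}\right) + \frac{1}{-12 + 22} = - 436 \left(\frac{25}{3} + \frac{6 \cdot 10}{3}\right) + \frac{1}{10} = - 436 \left(\frac{25}{3} + \frac{1}{3} \cdot 60\right) + \frac{1}{10} = - 436 \left(\frac{25}{3} + 20\right) + \frac{1}{10} = \left(-436\right) \frac{85}{3} + \frac{1}{10} = - \frac{37060}{3} + \frac{1}{10} = - \frac{370597}{30}$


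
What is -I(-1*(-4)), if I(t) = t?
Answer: -4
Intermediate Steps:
-I(-1*(-4)) = -(-1)*(-4) = -1*4 = -4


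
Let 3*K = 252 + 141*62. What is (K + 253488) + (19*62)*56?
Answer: 322454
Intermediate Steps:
K = 2998 (K = (252 + 141*62)/3 = (252 + 8742)/3 = (⅓)*8994 = 2998)
(K + 253488) + (19*62)*56 = (2998 + 253488) + (19*62)*56 = 256486 + 1178*56 = 256486 + 65968 = 322454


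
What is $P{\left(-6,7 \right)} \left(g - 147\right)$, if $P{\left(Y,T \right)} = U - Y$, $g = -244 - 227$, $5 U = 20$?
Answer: $-6180$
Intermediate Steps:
$U = 4$ ($U = \frac{1}{5} \cdot 20 = 4$)
$g = -471$
$P{\left(Y,T \right)} = 4 - Y$
$P{\left(-6,7 \right)} \left(g - 147\right) = \left(4 - -6\right) \left(-471 - 147\right) = \left(4 + 6\right) \left(-618\right) = 10 \left(-618\right) = -6180$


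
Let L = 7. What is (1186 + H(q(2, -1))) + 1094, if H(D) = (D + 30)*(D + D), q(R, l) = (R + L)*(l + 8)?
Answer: 13998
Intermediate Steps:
q(R, l) = (7 + R)*(8 + l) (q(R, l) = (R + 7)*(l + 8) = (7 + R)*(8 + l))
H(D) = 2*D*(30 + D) (H(D) = (30 + D)*(2*D) = 2*D*(30 + D))
(1186 + H(q(2, -1))) + 1094 = (1186 + 2*(56 + 7*(-1) + 8*2 + 2*(-1))*(30 + (56 + 7*(-1) + 8*2 + 2*(-1)))) + 1094 = (1186 + 2*(56 - 7 + 16 - 2)*(30 + (56 - 7 + 16 - 2))) + 1094 = (1186 + 2*63*(30 + 63)) + 1094 = (1186 + 2*63*93) + 1094 = (1186 + 11718) + 1094 = 12904 + 1094 = 13998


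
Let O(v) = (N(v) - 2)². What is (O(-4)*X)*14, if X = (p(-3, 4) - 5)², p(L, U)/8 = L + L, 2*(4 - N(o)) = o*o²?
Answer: 45460856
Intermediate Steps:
N(o) = 4 - o³/2 (N(o) = 4 - o*o²/2 = 4 - o³/2)
p(L, U) = 16*L (p(L, U) = 8*(L + L) = 8*(2*L) = 16*L)
O(v) = (2 - v³/2)² (O(v) = ((4 - v³/2) - 2)² = (2 - v³/2)²)
X = 2809 (X = (16*(-3) - 5)² = (-48 - 5)² = (-53)² = 2809)
(O(-4)*X)*14 = (((-4 + (-4)³)²/4)*2809)*14 = (((-4 - 64)²/4)*2809)*14 = (((¼)*(-68)²)*2809)*14 = (((¼)*4624)*2809)*14 = (1156*2809)*14 = 3247204*14 = 45460856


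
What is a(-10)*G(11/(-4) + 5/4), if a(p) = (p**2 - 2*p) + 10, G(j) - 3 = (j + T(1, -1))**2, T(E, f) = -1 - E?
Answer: 3965/2 ≈ 1982.5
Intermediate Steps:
G(j) = 3 + (-2 + j)**2 (G(j) = 3 + (j + (-1 - 1*1))**2 = 3 + (j + (-1 - 1))**2 = 3 + (j - 2)**2 = 3 + (-2 + j)**2)
a(p) = 10 + p**2 - 2*p
a(-10)*G(11/(-4) + 5/4) = (10 + (-10)**2 - 2*(-10))*(3 + (-2 + (11/(-4) + 5/4))**2) = (10 + 100 + 20)*(3 + (-2 + (11*(-1/4) + 5*(1/4)))**2) = 130*(3 + (-2 + (-11/4 + 5/4))**2) = 130*(3 + (-2 - 3/2)**2) = 130*(3 + (-7/2)**2) = 130*(3 + 49/4) = 130*(61/4) = 3965/2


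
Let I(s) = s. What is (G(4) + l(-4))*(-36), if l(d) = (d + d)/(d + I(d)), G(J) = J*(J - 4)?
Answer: -36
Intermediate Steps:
G(J) = J*(-4 + J)
l(d) = 1 (l(d) = (d + d)/(d + d) = (2*d)/((2*d)) = (2*d)*(1/(2*d)) = 1)
(G(4) + l(-4))*(-36) = (4*(-4 + 4) + 1)*(-36) = (4*0 + 1)*(-36) = (0 + 1)*(-36) = 1*(-36) = -36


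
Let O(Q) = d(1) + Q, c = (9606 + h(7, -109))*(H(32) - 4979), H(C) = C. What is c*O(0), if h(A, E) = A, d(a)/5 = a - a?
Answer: 0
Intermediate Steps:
d(a) = 0 (d(a) = 5*(a - a) = 5*0 = 0)
c = -47555511 (c = (9606 + 7)*(32 - 4979) = 9613*(-4947) = -47555511)
O(Q) = Q (O(Q) = 0 + Q = Q)
c*O(0) = -47555511*0 = 0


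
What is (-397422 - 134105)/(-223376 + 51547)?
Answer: 531527/171829 ≈ 3.0933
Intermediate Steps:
(-397422 - 134105)/(-223376 + 51547) = -531527/(-171829) = -531527*(-1/171829) = 531527/171829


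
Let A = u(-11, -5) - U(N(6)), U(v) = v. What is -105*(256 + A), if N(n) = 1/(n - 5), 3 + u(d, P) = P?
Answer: -25935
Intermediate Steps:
u(d, P) = -3 + P
N(n) = 1/(-5 + n)
A = -9 (A = (-3 - 5) - 1/(-5 + 6) = -8 - 1/1 = -8 - 1*1 = -8 - 1 = -9)
-105*(256 + A) = -105*(256 - 9) = -105*247 = -25935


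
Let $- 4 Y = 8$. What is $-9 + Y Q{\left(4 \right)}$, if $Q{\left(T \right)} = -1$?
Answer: $-7$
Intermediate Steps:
$Y = -2$ ($Y = \left(- \frac{1}{4}\right) 8 = -2$)
$-9 + Y Q{\left(4 \right)} = -9 - -2 = -9 + 2 = -7$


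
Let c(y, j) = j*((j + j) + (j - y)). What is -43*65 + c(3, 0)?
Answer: -2795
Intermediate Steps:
c(y, j) = j*(-y + 3*j) (c(y, j) = j*(2*j + (j - y)) = j*(-y + 3*j))
-43*65 + c(3, 0) = -43*65 + 0*(-1*3 + 3*0) = -2795 + 0*(-3 + 0) = -2795 + 0*(-3) = -2795 + 0 = -2795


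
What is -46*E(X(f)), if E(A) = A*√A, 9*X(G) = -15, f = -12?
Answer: 230*I*√15/9 ≈ 98.976*I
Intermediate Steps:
X(G) = -5/3 (X(G) = (⅑)*(-15) = -5/3)
E(A) = A^(3/2)
-46*E(X(f)) = -(-230)*I*√15/9 = 230*I*√15/9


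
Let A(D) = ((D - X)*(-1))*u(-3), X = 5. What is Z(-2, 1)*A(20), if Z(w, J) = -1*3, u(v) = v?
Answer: -135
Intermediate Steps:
A(D) = -15 + 3*D (A(D) = ((D - 1*5)*(-1))*(-3) = ((D - 5)*(-1))*(-3) = ((-5 + D)*(-1))*(-3) = (5 - D)*(-3) = -15 + 3*D)
Z(w, J) = -3
Z(-2, 1)*A(20) = -3*(-15 + 3*20) = -3*(-15 + 60) = -3*45 = -135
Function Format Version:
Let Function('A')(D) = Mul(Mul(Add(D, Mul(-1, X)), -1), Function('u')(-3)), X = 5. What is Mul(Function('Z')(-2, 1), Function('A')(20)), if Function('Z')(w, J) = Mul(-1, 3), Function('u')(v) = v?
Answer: -135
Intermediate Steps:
Function('A')(D) = Add(-15, Mul(3, D)) (Function('A')(D) = Mul(Mul(Add(D, Mul(-1, 5)), -1), -3) = Mul(Mul(Add(D, -5), -1), -3) = Mul(Mul(Add(-5, D), -1), -3) = Mul(Add(5, Mul(-1, D)), -3) = Add(-15, Mul(3, D)))
Function('Z')(w, J) = -3
Mul(Function('Z')(-2, 1), Function('A')(20)) = Mul(-3, Add(-15, Mul(3, 20))) = Mul(-3, Add(-15, 60)) = Mul(-3, 45) = -135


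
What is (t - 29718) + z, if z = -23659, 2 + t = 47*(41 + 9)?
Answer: -51029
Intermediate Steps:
t = 2348 (t = -2 + 47*(41 + 9) = -2 + 47*50 = -2 + 2350 = 2348)
(t - 29718) + z = (2348 - 29718) - 23659 = -27370 - 23659 = -51029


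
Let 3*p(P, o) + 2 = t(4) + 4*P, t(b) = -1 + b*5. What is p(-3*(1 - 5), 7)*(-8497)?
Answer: -552305/3 ≈ -1.8410e+5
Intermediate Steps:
t(b) = -1 + 5*b
p(P, o) = 17/3 + 4*P/3 (p(P, o) = -⅔ + ((-1 + 5*4) + 4*P)/3 = -⅔ + ((-1 + 20) + 4*P)/3 = -⅔ + (19 + 4*P)/3 = -⅔ + (19/3 + 4*P/3) = 17/3 + 4*P/3)
p(-3*(1 - 5), 7)*(-8497) = (17/3 + 4*(-3*(1 - 5))/3)*(-8497) = (17/3 + 4*(-3*(-4))/3)*(-8497) = (17/3 + (4/3)*12)*(-8497) = (17/3 + 16)*(-8497) = (65/3)*(-8497) = -552305/3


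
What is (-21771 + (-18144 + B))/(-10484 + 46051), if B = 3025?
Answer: -5270/5081 ≈ -1.0372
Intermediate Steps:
(-21771 + (-18144 + B))/(-10484 + 46051) = (-21771 + (-18144 + 3025))/(-10484 + 46051) = (-21771 - 15119)/35567 = -36890*1/35567 = -5270/5081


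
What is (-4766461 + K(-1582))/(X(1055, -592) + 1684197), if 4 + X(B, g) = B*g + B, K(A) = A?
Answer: -4768043/1060688 ≈ -4.4952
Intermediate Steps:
X(B, g) = -4 + B + B*g (X(B, g) = -4 + (B*g + B) = -4 + (B + B*g) = -4 + B + B*g)
(-4766461 + K(-1582))/(X(1055, -592) + 1684197) = (-4766461 - 1582)/((-4 + 1055 + 1055*(-592)) + 1684197) = -4768043/((-4 + 1055 - 624560) + 1684197) = -4768043/(-623509 + 1684197) = -4768043/1060688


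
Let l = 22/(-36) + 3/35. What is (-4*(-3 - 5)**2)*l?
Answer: 42368/315 ≈ 134.50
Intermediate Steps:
l = -331/630 (l = 22*(-1/36) + 3*(1/35) = -11/18 + 3/35 = -331/630 ≈ -0.52540)
(-4*(-3 - 5)**2)*l = -4*(-3 - 5)**2*(-331/630) = -4*(-8)**2*(-331/630) = -4*64*(-331/630) = -256*(-331/630) = 42368/315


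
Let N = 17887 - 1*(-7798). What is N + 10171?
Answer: 35856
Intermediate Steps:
N = 25685 (N = 17887 + 7798 = 25685)
N + 10171 = 25685 + 10171 = 35856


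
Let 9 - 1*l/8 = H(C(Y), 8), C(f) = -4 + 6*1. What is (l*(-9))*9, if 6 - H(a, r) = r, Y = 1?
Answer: -7128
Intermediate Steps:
C(f) = 2 (C(f) = -4 + 6 = 2)
H(a, r) = 6 - r
l = 88 (l = 72 - 8*(6 - 1*8) = 72 - 8*(6 - 8) = 72 - 8*(-2) = 72 + 16 = 88)
(l*(-9))*9 = (88*(-9))*9 = -792*9 = -7128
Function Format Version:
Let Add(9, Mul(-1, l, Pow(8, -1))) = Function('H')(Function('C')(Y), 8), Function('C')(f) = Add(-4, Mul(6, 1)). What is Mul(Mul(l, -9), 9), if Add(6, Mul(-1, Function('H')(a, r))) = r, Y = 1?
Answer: -7128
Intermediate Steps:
Function('C')(f) = 2 (Function('C')(f) = Add(-4, 6) = 2)
Function('H')(a, r) = Add(6, Mul(-1, r))
l = 88 (l = Add(72, Mul(-8, Add(6, Mul(-1, 8)))) = Add(72, Mul(-8, Add(6, -8))) = Add(72, Mul(-8, -2)) = Add(72, 16) = 88)
Mul(Mul(l, -9), 9) = Mul(Mul(88, -9), 9) = Mul(-792, 9) = -7128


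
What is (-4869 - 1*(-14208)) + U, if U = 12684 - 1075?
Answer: 20948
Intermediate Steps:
U = 11609
(-4869 - 1*(-14208)) + U = (-4869 - 1*(-14208)) + 11609 = (-4869 + 14208) + 11609 = 9339 + 11609 = 20948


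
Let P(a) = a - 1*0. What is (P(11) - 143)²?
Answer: 17424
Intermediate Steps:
P(a) = a (P(a) = a + 0 = a)
(P(11) - 143)² = (11 - 143)² = (-132)² = 17424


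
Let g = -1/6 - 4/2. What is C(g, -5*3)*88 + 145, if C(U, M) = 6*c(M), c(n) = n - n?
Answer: 145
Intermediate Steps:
c(n) = 0
g = -13/6 (g = -1*⅙ - 4*½ = -⅙ - 2 = -13/6 ≈ -2.1667)
C(U, M) = 0 (C(U, M) = 6*0 = 0)
C(g, -5*3)*88 + 145 = 0*88 + 145 = 0 + 145 = 145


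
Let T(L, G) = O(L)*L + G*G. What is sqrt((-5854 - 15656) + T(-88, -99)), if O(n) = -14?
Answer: I*sqrt(10477) ≈ 102.36*I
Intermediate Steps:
T(L, G) = G**2 - 14*L (T(L, G) = -14*L + G*G = -14*L + G**2 = G**2 - 14*L)
sqrt((-5854 - 15656) + T(-88, -99)) = sqrt((-5854 - 15656) + ((-99)**2 - 14*(-88))) = sqrt(-21510 + (9801 + 1232)) = sqrt(-21510 + 11033) = sqrt(-10477) = I*sqrt(10477)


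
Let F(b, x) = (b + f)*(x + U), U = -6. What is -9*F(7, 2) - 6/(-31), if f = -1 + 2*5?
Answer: 17862/31 ≈ 576.19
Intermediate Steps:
f = 9 (f = -1 + 10 = 9)
F(b, x) = (-6 + x)*(9 + b) (F(b, x) = (b + 9)*(x - 6) = (9 + b)*(-6 + x) = (-6 + x)*(9 + b))
-9*F(7, 2) - 6/(-31) = -9*(-54 - 6*7 + 9*2 + 7*2) - 6/(-31) = -9*(-54 - 42 + 18 + 14) - 6*(-1/31) = -9*(-64) + 6/31 = 576 + 6/31 = 17862/31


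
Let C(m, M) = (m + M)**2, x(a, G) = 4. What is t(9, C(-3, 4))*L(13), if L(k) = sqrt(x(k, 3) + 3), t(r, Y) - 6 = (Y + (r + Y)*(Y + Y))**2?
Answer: 447*sqrt(7) ≈ 1182.7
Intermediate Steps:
C(m, M) = (M + m)**2
t(r, Y) = 6 + (Y + 2*Y*(Y + r))**2 (t(r, Y) = 6 + (Y + (r + Y)*(Y + Y))**2 = 6 + (Y + (Y + r)*(2*Y))**2 = 6 + (Y + 2*Y*(Y + r))**2)
L(k) = sqrt(7) (L(k) = sqrt(4 + 3) = sqrt(7))
t(9, C(-3, 4))*L(13) = (6 + ((4 - 3)**2)**2*(1 + 2*(4 - 3)**2 + 2*9)**2)*sqrt(7) = (6 + (1**2)**2*(1 + 2*1**2 + 18)**2)*sqrt(7) = (6 + 1**2*(1 + 2*1 + 18)**2)*sqrt(7) = (6 + 1*(1 + 2 + 18)**2)*sqrt(7) = (6 + 1*21**2)*sqrt(7) = (6 + 1*441)*sqrt(7) = (6 + 441)*sqrt(7) = 447*sqrt(7)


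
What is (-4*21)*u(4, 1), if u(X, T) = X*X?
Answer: -1344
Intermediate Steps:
u(X, T) = X²
(-4*21)*u(4, 1) = -4*21*4² = -84*16 = -1344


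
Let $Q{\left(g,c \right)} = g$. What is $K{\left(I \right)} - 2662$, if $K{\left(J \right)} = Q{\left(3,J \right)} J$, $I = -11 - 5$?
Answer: $-2710$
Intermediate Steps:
$I = -16$
$K{\left(J \right)} = 3 J$
$K{\left(I \right)} - 2662 = 3 \left(-16\right) - 2662 = -48 - 2662 = -2710$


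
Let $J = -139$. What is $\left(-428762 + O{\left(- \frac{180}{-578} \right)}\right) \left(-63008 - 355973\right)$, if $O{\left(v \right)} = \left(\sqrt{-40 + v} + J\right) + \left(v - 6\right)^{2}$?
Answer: $\frac{15007705718798985}{83521} - \frac{418981 i \sqrt{11470}}{17} \approx 1.7969 \cdot 10^{11} - 2.6395 \cdot 10^{6} i$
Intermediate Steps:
$O{\left(v \right)} = -139 + \sqrt{-40 + v} + \left(-6 + v\right)^{2}$ ($O{\left(v \right)} = \left(\sqrt{-40 + v} - 139\right) + \left(v - 6\right)^{2} = \left(-139 + \sqrt{-40 + v}\right) + \left(-6 + v\right)^{2} = -139 + \sqrt{-40 + v} + \left(-6 + v\right)^{2}$)
$\left(-428762 + O{\left(- \frac{180}{-578} \right)}\right) \left(-63008 - 355973\right) = \left(-428762 + \left(-139 + \sqrt{-40 - \frac{180}{-578}} + \left(-6 - \frac{180}{-578}\right)^{2}\right)\right) \left(-63008 - 355973\right) = \left(-428762 + \left(-139 + \sqrt{-40 - - \frac{90}{289}} + \left(-6 - - \frac{90}{289}\right)^{2}\right)\right) \left(-418981\right) = \left(-428762 + \left(-139 + \sqrt{-40 + \frac{90}{289}} + \left(-6 + \frac{90}{289}\right)^{2}\right)\right) \left(-418981\right) = \left(-428762 + \left(-139 + \sqrt{- \frac{11470}{289}} + \left(- \frac{1644}{289}\right)^{2}\right)\right) \left(-418981\right) = \left(-428762 + \left(-139 + \frac{i \sqrt{11470}}{17} + \frac{2702736}{83521}\right)\right) \left(-418981\right) = \left(-428762 - \left(\frac{8906683}{83521} - \frac{i \sqrt{11470}}{17}\right)\right) \left(-418981\right) = \left(- \frac{35819537685}{83521} + \frac{i \sqrt{11470}}{17}\right) \left(-418981\right) = \frac{15007705718798985}{83521} - \frac{418981 i \sqrt{11470}}{17}$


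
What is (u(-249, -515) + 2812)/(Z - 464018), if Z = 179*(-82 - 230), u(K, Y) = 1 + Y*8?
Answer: 1307/519866 ≈ 0.0025141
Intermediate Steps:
u(K, Y) = 1 + 8*Y
Z = -55848 (Z = 179*(-312) = -55848)
(u(-249, -515) + 2812)/(Z - 464018) = ((1 + 8*(-515)) + 2812)/(-55848 - 464018) = ((1 - 4120) + 2812)/(-519866) = (-4119 + 2812)*(-1/519866) = -1307*(-1/519866) = 1307/519866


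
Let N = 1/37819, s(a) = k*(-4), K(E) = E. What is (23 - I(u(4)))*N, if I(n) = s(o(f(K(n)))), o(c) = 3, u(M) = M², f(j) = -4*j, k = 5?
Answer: 43/37819 ≈ 0.0011370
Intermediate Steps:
s(a) = -20 (s(a) = 5*(-4) = -20)
I(n) = -20
N = 1/37819 ≈ 2.6442e-5
(23 - I(u(4)))*N = (23 - 1*(-20))*(1/37819) = (23 + 20)*(1/37819) = 43*(1/37819) = 43/37819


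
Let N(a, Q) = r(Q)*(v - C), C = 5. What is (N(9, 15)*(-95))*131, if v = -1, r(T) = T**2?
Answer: 16800750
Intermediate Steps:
N(a, Q) = -6*Q**2 (N(a, Q) = Q**2*(-1 - 1*5) = Q**2*(-1 - 5) = Q**2*(-6) = -6*Q**2)
(N(9, 15)*(-95))*131 = (-6*15**2*(-95))*131 = (-6*225*(-95))*131 = -1350*(-95)*131 = 128250*131 = 16800750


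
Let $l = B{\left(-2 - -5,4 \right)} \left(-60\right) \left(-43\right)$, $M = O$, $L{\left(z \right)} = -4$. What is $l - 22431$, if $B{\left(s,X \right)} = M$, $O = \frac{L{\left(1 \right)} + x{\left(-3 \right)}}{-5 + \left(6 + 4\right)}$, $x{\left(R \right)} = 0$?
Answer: $-24495$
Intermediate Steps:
$O = - \frac{4}{5}$ ($O = \frac{-4 + 0}{-5 + \left(6 + 4\right)} = - \frac{4}{-5 + 10} = - \frac{4}{5} \approx -0.8$)
$M = - \frac{4}{5} \approx -0.8$
$B{\left(s,X \right)} = - \frac{4}{5}$
$l = -2064$ ($l = \left(- \frac{4}{5}\right) \left(-60\right) \left(-43\right) = 48 \left(-43\right) = -2064$)
$l - 22431 = -2064 - 22431 = -24495$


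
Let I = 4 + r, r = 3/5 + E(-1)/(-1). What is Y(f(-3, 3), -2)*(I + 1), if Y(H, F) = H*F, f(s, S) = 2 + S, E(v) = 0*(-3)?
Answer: -56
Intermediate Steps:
E(v) = 0
r = ⅗ (r = 3/5 + 0/(-1) = 3*(⅕) + 0*(-1) = ⅗ + 0 = ⅗ ≈ 0.60000)
I = 23/5 (I = 4 + ⅗ = 23/5 ≈ 4.6000)
Y(H, F) = F*H
Y(f(-3, 3), -2)*(I + 1) = (-2*(2 + 3))*(23/5 + 1) = -2*5*(28/5) = -10*28/5 = -56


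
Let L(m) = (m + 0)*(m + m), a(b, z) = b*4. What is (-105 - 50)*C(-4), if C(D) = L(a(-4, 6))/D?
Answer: 19840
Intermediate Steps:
a(b, z) = 4*b
L(m) = 2*m² (L(m) = m*(2*m) = 2*m²)
C(D) = 512/D (C(D) = (2*(4*(-4))²)/D = (2*(-16)²)/D = (2*256)/D = 512/D)
(-105 - 50)*C(-4) = (-105 - 50)*(512/(-4)) = -79360*(-1)/4 = -155*(-128) = 19840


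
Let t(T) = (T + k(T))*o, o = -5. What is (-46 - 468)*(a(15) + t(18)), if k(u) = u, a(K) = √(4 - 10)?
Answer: 92520 - 514*I*√6 ≈ 92520.0 - 1259.0*I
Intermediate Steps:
a(K) = I*√6 (a(K) = √(-6) = I*√6)
t(T) = -10*T (t(T) = (T + T)*(-5) = (2*T)*(-5) = -10*T)
(-46 - 468)*(a(15) + t(18)) = (-46 - 468)*(I*√6 - 10*18) = -514*(I*√6 - 180) = -514*(-180 + I*√6) = 92520 - 514*I*√6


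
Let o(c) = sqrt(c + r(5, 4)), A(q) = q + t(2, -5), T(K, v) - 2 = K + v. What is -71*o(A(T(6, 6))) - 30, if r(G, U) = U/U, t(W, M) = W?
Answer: -30 - 71*sqrt(17) ≈ -322.74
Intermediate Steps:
T(K, v) = 2 + K + v (T(K, v) = 2 + (K + v) = 2 + K + v)
A(q) = 2 + q (A(q) = q + 2 = 2 + q)
r(G, U) = 1
o(c) = sqrt(1 + c) (o(c) = sqrt(c + 1) = sqrt(1 + c))
-71*o(A(T(6, 6))) - 30 = -71*sqrt(1 + (2 + (2 + 6 + 6))) - 30 = -71*sqrt(1 + (2 + 14)) - 30 = -71*sqrt(1 + 16) - 30 = -71*sqrt(17) - 30 = -30 - 71*sqrt(17)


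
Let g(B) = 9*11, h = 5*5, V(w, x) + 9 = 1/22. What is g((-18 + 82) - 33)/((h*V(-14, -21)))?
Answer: -2178/4925 ≈ -0.44223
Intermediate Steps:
V(w, x) = -197/22 (V(w, x) = -9 + 1/22 = -197/22)
h = 25
g(B) = 99
g((-18 + 82) - 33)/((h*V(-14, -21))) = 99/((25*(-197/22))) = 99/(-4925/22) = 99*(-22/4925) = -2178/4925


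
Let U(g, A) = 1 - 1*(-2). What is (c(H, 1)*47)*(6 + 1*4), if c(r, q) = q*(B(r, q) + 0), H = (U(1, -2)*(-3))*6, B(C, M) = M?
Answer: 470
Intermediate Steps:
U(g, A) = 3 (U(g, A) = 1 + 2 = 3)
H = -54 (H = (3*(-3))*6 = -9*6 = -54)
c(r, q) = q² (c(r, q) = q*(q + 0) = q*q = q²)
(c(H, 1)*47)*(6 + 1*4) = (1²*47)*(6 + 1*4) = (1*47)*(6 + 4) = 47*10 = 470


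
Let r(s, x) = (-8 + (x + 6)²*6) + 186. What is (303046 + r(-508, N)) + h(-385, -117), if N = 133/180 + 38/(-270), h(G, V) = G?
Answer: 14730670369/48600 ≈ 3.0310e+5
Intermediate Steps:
N = 323/540 (N = 133*(1/180) + 38*(-1/270) = 133/180 - 19/135 = 323/540 ≈ 0.59815)
r(s, x) = 178 + 6*(6 + x)² (r(s, x) = (-8 + (6 + x)²*6) + 186 = (-8 + 6*(6 + x)²) + 186 = 178 + 6*(6 + x)²)
(303046 + r(-508, N)) + h(-385, -117) = (303046 + (178 + 6*(6 + 323/540)²)) - 385 = (303046 + (178 + 6*(3563/540)²)) - 385 = (303046 + (178 + 6*(12694969/291600))) - 385 = (303046 + (178 + 12694969/48600)) - 385 = (303046 + 21345769/48600) - 385 = 14749381369/48600 - 385 = 14730670369/48600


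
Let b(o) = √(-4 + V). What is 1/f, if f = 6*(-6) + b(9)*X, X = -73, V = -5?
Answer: -4/5473 + 73*I/16419 ≈ -0.00073086 + 0.0044461*I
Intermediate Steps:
b(o) = 3*I (b(o) = √(-4 - 5) = √(-9) = 3*I)
f = -36 - 219*I (f = 6*(-6) + (3*I)*(-73) = -36 - 219*I ≈ -36.0 - 219.0*I)
1/f = 1/(-36 - 219*I) = (-36 + 219*I)/49257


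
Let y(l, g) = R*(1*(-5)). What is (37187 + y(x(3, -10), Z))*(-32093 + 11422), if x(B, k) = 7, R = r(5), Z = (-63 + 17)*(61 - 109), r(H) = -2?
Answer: -768899187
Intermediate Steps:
Z = 2208 (Z = -46*(-48) = 2208)
R = -2
y(l, g) = 10 (y(l, g) = -2*(-5) = 10)
(37187 + y(x(3, -10), Z))*(-32093 + 11422) = (37187 + 10)*(-32093 + 11422) = 37197*(-20671) = -768899187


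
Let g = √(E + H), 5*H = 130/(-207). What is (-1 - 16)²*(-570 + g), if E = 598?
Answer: -164730 + 1156*√177905/69 ≈ -1.5766e+5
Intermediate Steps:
H = -26/207 (H = (130/(-207))/5 = (130*(-1/207))/5 = (⅕)*(-130/207) = -26/207 ≈ -0.12560)
g = 4*√177905/69 (g = √(598 - 26/207) = √(123760/207) = 4*√177905/69 ≈ 24.451)
(-1 - 16)²*(-570 + g) = (-1 - 16)²*(-570 + 4*√177905/69) = (-17)²*(-570 + 4*√177905/69) = 289*(-570 + 4*√177905/69) = -164730 + 1156*√177905/69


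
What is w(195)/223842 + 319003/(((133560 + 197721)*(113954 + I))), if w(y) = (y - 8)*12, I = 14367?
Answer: 15910756686095/1585932105361707 ≈ 0.010032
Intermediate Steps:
w(y) = -96 + 12*y (w(y) = (-8 + y)*12 = -96 + 12*y)
w(195)/223842 + 319003/(((133560 + 197721)*(113954 + I))) = (-96 + 12*195)/223842 + 319003/(((133560 + 197721)*(113954 + 14367))) = (-96 + 2340)*(1/223842) + 319003/((331281*128321)) = 2244*(1/223842) + 319003/42510309201 = 374/37307 + 319003*(1/42510309201) = 374/37307 + 319003/42510309201 = 15910756686095/1585932105361707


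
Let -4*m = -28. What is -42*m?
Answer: -294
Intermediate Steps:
m = 7 (m = -¼*(-28) = 7)
-42*m = -42*7 = -294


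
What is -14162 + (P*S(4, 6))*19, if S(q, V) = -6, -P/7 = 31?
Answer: 10576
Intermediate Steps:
P = -217 (P = -7*31 = -217)
-14162 + (P*S(4, 6))*19 = -14162 - 217*(-6)*19 = -14162 + 1302*19 = -14162 + 24738 = 10576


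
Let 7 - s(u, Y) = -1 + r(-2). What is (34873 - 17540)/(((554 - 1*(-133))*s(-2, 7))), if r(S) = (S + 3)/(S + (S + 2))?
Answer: 34666/11679 ≈ 2.9682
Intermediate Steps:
r(S) = (3 + S)/(2 + 2*S) (r(S) = (3 + S)/(S + (2 + S)) = (3 + S)/(2 + 2*S))
s(u, Y) = 17/2 (s(u, Y) = 7 - (-1 + (3 - 2)/(2*(1 - 2))) = 7 - (-1 + (½)*1/(-1)) = 7 - (-1 + (½)*(-1)*1) = 7 - (-1 - ½) = 7 - 1*(-3/2) = 7 + 3/2 = 17/2)
(34873 - 17540)/(((554 - 1*(-133))*s(-2, 7))) = (34873 - 17540)/(((554 - 1*(-133))*(17/2))) = 17333/(((554 + 133)*(17/2))) = 17333/((687*(17/2))) = 17333/(11679/2) = 17333*(2/11679) = 34666/11679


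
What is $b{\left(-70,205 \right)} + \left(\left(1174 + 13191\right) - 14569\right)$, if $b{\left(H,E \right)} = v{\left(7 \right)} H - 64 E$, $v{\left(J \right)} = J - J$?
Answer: $-13324$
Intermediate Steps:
$v{\left(J \right)} = 0$
$b{\left(H,E \right)} = - 64 E$ ($b{\left(H,E \right)} = 0 H - 64 E = 0 - 64 E = - 64 E$)
$b{\left(-70,205 \right)} + \left(\left(1174 + 13191\right) - 14569\right) = \left(-64\right) 205 + \left(\left(1174 + 13191\right) - 14569\right) = -13120 + \left(14365 - 14569\right) = -13120 - 204 = -13324$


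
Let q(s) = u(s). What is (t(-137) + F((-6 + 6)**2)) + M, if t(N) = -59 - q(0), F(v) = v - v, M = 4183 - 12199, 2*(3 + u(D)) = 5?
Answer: -16149/2 ≈ -8074.5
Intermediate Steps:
u(D) = -1/2 (u(D) = -3 + (1/2)*5 = -3 + 5/2 = -1/2)
M = -8016
F(v) = 0
q(s) = -1/2
t(N) = -117/2 (t(N) = -59 - 1*(-1/2) = -59 + 1/2 = -117/2)
(t(-137) + F((-6 + 6)**2)) + M = (-117/2 + 0) - 8016 = -117/2 - 8016 = -16149/2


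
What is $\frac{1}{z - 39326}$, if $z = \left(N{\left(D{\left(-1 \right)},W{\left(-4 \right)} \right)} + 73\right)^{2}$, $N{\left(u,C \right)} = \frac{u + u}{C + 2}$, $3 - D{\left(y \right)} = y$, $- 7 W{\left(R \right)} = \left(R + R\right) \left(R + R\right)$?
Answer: $- \frac{625}{21349541} \approx -2.9275 \cdot 10^{-5}$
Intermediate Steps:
$W{\left(R \right)} = - \frac{4 R^{2}}{7}$ ($W{\left(R \right)} = - \frac{\left(R + R\right) \left(R + R\right)}{7} = - \frac{2 R 2 R}{7} = - \frac{4 R^{2}}{7}$)
$D{\left(y \right)} = 3 - y$
$N{\left(u,C \right)} = \frac{2 u}{2 + C}$
$z = \frac{3229209}{625}$ ($z = \left(\frac{2 \left(3 - -1\right)}{2 - \frac{4 \left(-4\right)^{2}}{7}} + 73\right)^{2} = \left(\frac{2 \left(3 + 1\right)}{2 - \frac{64}{7}} + 73\right)^{2} = \left(2 \cdot 4 \frac{1}{2 - \frac{64}{7}} + 73\right)^{2} = \left(2 \cdot 4 \frac{1}{- \frac{50}{7}} + 73\right)^{2} = \left(2 \cdot 4 \left(- \frac{7}{50}\right) + 73\right)^{2} = \left(- \frac{28}{25} + 73\right)^{2} = \left(\frac{1797}{25}\right)^{2} = \frac{3229209}{625} \approx 5166.7$)
$\frac{1}{z - 39326} = \frac{1}{\frac{3229209}{625} - 39326} = \frac{1}{- \frac{21349541}{625}} = - \frac{625}{21349541}$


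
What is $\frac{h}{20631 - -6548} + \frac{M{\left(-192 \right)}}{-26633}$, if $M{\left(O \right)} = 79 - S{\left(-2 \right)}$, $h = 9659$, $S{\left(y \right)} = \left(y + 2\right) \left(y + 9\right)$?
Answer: $\frac{255101006}{723858307} \approx 0.35242$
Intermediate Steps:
$S{\left(y \right)} = \left(2 + y\right) \left(9 + y\right)$
$M{\left(O \right)} = 79$ ($M{\left(O \right)} = 79 - \left(18 + \left(-2\right)^{2} + 11 \left(-2\right)\right) = 79 - \left(18 + 4 - 22\right) = 79 - 0 = 79 + 0 = 79$)
$\frac{h}{20631 - -6548} + \frac{M{\left(-192 \right)}}{-26633} = \frac{9659}{20631 - -6548} + \frac{79}{-26633} = \frac{9659}{20631 + 6548} + 79 \left(- \frac{1}{26633}\right) = \frac{9659}{27179} - \frac{79}{26633} = \frac{255101006}{723858307}$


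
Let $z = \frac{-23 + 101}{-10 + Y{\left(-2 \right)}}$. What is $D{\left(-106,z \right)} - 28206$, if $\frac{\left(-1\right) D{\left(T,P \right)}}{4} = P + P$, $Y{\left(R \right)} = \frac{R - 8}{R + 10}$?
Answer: $- \frac{422258}{15} \approx -28151.0$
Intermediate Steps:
$Y{\left(R \right)} = \frac{-8 + R}{10 + R}$
$z = - \frac{104}{15}$ ($z = \frac{-23 + 101}{-10 + \frac{-8 - 2}{10 - 2}} = \frac{78}{-10 + \frac{1}{8} \left(-10\right)} = \frac{78}{-10 - \frac{5}{4}} = \frac{78}{- \frac{45}{4}} = 78 \left(- \frac{4}{45}\right) = - \frac{104}{15} \approx -6.9333$)
$D{\left(T,P \right)} = - 8 P$ ($D{\left(T,P \right)} = - 4 \left(P + P\right) = - 4 \cdot 2 P = - 8 P$)
$D{\left(-106,z \right)} - 28206 = \left(-8\right) \left(- \frac{104}{15}\right) - 28206 = \frac{832}{15} - 28206 = - \frac{422258}{15}$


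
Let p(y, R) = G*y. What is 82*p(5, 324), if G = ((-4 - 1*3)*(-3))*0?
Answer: 0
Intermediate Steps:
G = 0 (G = ((-4 - 3)*(-3))*0 = -7*(-3)*0 = 21*0 = 0)
p(y, R) = 0 (p(y, R) = 0*y = 0)
82*p(5, 324) = 82*0 = 0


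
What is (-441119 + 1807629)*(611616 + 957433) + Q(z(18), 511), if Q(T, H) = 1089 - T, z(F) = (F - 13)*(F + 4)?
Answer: 2144121149969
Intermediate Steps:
z(F) = (-13 + F)*(4 + F)
(-441119 + 1807629)*(611616 + 957433) + Q(z(18), 511) = (-441119 + 1807629)*(611616 + 957433) + (1089 - (-52 + 18² - 9*18)) = 1366510*1569049 + (1089 - (-52 + 324 - 162)) = 2144121148990 + (1089 - 1*110) = 2144121148990 + (1089 - 110) = 2144121148990 + 979 = 2144121149969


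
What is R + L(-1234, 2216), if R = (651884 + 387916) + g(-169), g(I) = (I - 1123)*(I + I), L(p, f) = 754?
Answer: 1477250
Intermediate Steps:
g(I) = 2*I*(-1123 + I) (g(I) = (-1123 + I)*(2*I) = 2*I*(-1123 + I))
R = 1476496 (R = (651884 + 387916) + 2*(-169)*(-1123 - 169) = 1039800 + 2*(-169)*(-1292) = 1039800 + 436696 = 1476496)
R + L(-1234, 2216) = 1476496 + 754 = 1477250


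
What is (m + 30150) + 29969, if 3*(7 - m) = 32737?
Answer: 147641/3 ≈ 49214.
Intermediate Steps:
m = -32716/3 (m = 7 - 1/3*32737 = 7 - 32737/3 = -32716/3 ≈ -10905.)
(m + 30150) + 29969 = (-32716/3 + 30150) + 29969 = 57734/3 + 29969 = 147641/3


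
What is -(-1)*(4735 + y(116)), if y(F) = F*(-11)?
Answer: 3459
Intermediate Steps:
y(F) = -11*F
-(-1)*(4735 + y(116)) = -(-1)*(4735 - 11*116) = -(-1)*(4735 - 1276) = -(-1)*3459 = -1*(-3459) = 3459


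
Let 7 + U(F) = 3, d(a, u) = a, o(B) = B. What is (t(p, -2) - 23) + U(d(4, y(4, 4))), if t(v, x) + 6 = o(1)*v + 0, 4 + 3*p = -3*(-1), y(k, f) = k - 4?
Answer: -100/3 ≈ -33.333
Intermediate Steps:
y(k, f) = -4 + k
p = -⅓ (p = -4/3 + (-3*(-1))/3 = -4/3 + (⅓)*3 = -4/3 + 1 = -⅓ ≈ -0.33333)
U(F) = -4 (U(F) = -7 + 3 = -4)
t(v, x) = -6 + v (t(v, x) = -6 + (1*v + 0) = -6 + (v + 0) = -6 + v)
(t(p, -2) - 23) + U(d(4, y(4, 4))) = ((-6 - ⅓) - 23) - 4 = (-19/3 - 23) - 4 = -88/3 - 4 = -100/3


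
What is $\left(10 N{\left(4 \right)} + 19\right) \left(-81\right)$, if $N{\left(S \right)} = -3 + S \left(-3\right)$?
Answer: $10611$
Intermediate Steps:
$N{\left(S \right)} = -3 - 3 S$
$\left(10 N{\left(4 \right)} + 19\right) \left(-81\right) = \left(10 \left(-3 - 12\right) + 19\right) \left(-81\right) = \left(10 \left(-15\right) + 19\right) \left(-81\right) = \left(-150 + 19\right) \left(-81\right) = \left(-131\right) \left(-81\right) = 10611$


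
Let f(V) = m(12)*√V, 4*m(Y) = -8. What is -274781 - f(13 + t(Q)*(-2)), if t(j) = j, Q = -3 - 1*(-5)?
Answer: -274775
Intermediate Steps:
Q = 2 (Q = -3 + 5 = 2)
m(Y) = -2 (m(Y) = (¼)*(-8) = -2)
f(V) = -2*√V
-274781 - f(13 + t(Q)*(-2)) = -274781 - (-2)*√(13 + 2*(-2)) = -274781 - (-2)*√(13 - 4) = -274781 - (-2)*√9 = -274781 - (-2)*3 = -274781 - 1*(-6) = -274781 + 6 = -274775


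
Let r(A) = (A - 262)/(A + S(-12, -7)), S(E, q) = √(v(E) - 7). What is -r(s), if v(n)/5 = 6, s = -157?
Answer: -65783/24626 - 419*√23/24626 ≈ -2.7529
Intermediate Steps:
v(n) = 30 (v(n) = 5*6 = 30)
S(E, q) = √23 (S(E, q) = √(30 - 7) = √23)
r(A) = (-262 + A)/(A + √23) (r(A) = (A - 262)/(A + √23) = (-262 + A)/(A + √23))
-r(s) = -(-262 - 157)/(-157 + √23) = -(-419)/(-157 + √23) = 419/(-157 + √23)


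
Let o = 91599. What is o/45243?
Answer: 30533/15081 ≈ 2.0246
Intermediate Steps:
o/45243 = 91599/45243 = 91599*(1/45243) = 30533/15081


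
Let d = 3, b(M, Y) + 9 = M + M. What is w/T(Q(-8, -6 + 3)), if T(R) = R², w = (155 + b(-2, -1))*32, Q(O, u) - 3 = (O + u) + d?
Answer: 4544/25 ≈ 181.76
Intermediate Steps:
b(M, Y) = -9 + 2*M (b(M, Y) = -9 + (M + M) = -9 + 2*M)
Q(O, u) = 6 + O + u (Q(O, u) = 3 + ((O + u) + 3) = 3 + (3 + O + u) = 6 + O + u)
w = 4544 (w = (155 + (-9 + 2*(-2)))*32 = (155 + (-9 - 4))*32 = (155 - 13)*32 = 142*32 = 4544)
w/T(Q(-8, -6 + 3)) = 4544/((6 - 8 + (-6 + 3))²) = 4544/((6 - 8 - 3)²) = 4544/((-5)²) = 4544/25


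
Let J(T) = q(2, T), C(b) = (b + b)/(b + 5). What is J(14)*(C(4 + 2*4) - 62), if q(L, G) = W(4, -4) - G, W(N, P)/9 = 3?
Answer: -13390/17 ≈ -787.65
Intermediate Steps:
W(N, P) = 27 (W(N, P) = 9*3 = 27)
q(L, G) = 27 - G
C(b) = 2*b/(5 + b) (C(b) = (2*b)/(5 + b) = 2*b/(5 + b))
J(T) = 27 - T
J(14)*(C(4 + 2*4) - 62) = (27 - 1*14)*(2*(4 + 2*4)/(5 + (4 + 2*4)) - 62) = (27 - 14)*(2*(4 + 8)/(5 + (4 + 8)) - 62) = 13*(2*12/(5 + 12) - 62) = 13*(2*12/17 - 62) = 13*(2*12*(1/17) - 62) = 13*(24/17 - 62) = 13*(-1030/17) = -13390/17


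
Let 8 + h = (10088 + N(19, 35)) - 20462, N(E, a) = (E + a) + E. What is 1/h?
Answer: -1/10309 ≈ -9.7003e-5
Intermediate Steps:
N(E, a) = a + 2*E
h = -10309 (h = -8 + ((10088 + (35 + 2*19)) - 20462) = -8 + ((10088 + (35 + 38)) - 20462) = -8 + ((10088 + 73) - 20462) = -8 + (10161 - 20462) = -8 - 10301 = -10309)
1/h = 1/(-10309) = -1/10309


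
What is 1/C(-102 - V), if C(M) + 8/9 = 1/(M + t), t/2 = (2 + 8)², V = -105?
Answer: -1827/1615 ≈ -1.1313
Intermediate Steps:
t = 200 (t = 2*(2 + 8)² = 2*10² = 2*100 = 200)
C(M) = -8/9 + 1/(200 + M) (C(M) = -8/9 + 1/(M + 200) = -8/9 + 1/(200 + M))
1/C(-102 - V) = 1/((-1591 - 8*(-102 - 1*(-105)))/(9*(200 + (-102 - 1*(-105))))) = 1/((-1591 - 8*(-102 + 105))/(9*(200 + (-102 + 105)))) = 1/((-1591 - 8*3)/(9*(200 + 3))) = 1/((⅑)*(-1591 - 24)/203) = 1/((⅑)*(1/203)*(-1615)) = 1/(-1615/1827) = -1827/1615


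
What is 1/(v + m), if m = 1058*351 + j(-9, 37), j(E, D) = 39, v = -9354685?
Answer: -1/8983288 ≈ -1.1132e-7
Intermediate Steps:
m = 371397 (m = 1058*351 + 39 = 371358 + 39 = 371397)
1/(v + m) = 1/(-9354685 + 371397) = 1/(-8983288) = -1/8983288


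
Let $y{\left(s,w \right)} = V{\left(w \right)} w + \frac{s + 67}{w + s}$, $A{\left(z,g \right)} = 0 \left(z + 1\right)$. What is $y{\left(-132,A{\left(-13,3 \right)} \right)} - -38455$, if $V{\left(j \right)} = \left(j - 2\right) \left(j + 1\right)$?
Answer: $\frac{5076125}{132} \approx 38456.0$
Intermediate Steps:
$A{\left(z,g \right)} = 0$ ($A{\left(z,g \right)} = 0 \left(1 + z\right) = 0$)
$V{\left(j \right)} = \left(1 + j\right) \left(-2 + j\right)$ ($V{\left(j \right)} = \left(-2 + j\right) \left(1 + j\right) = \left(1 + j\right) \left(-2 + j\right)$)
$y{\left(s,w \right)} = w \left(-2 + w^{2} - w\right) + \frac{67 + s}{s + w}$ ($y{\left(s,w \right)} = \left(-2 + w^{2} - w\right) w + \frac{s + 67}{w + s} = w \left(-2 + w^{2} - w\right) + \frac{67 + s}{s + w}$)
$y{\left(-132,A{\left(-13,3 \right)} \right)} - -38455 = \frac{67 - 132 + 0^{2} \left(-2 + 0^{2} - 0\right) - \left(-132\right) 0 \left(2 + 0 - 0^{2}\right)}{-132 + 0} - -38455 = \frac{67 - 132 + 0 \left(-2 + 0 + 0\right) - \left(-132\right) 0 \left(2 + 0 - 0\right)}{-132} + 38455 = - \frac{67 - 132 + 0 \left(-2\right) - \left(-132\right) 0 \left(2 + 0 + 0\right)}{132} + 38455 = - \frac{67 - 132 + 0 - \left(-132\right) 0 \cdot 2}{132} + 38455 = - \frac{67 - 132 + 0 + 0}{132} + 38455 = \left(- \frac{1}{132}\right) \left(-65\right) + 38455 = \frac{65}{132} + 38455 = \frac{5076125}{132}$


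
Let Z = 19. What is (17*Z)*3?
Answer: 969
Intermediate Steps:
(17*Z)*3 = (17*19)*3 = 323*3 = 969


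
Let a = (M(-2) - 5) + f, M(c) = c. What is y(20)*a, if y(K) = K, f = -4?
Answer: -220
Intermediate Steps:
a = -11 (a = (-2 - 5) - 4 = -7 - 4 = -11)
y(20)*a = 20*(-11) = -220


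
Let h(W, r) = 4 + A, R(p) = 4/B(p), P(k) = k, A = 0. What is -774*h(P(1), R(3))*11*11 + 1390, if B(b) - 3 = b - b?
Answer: -373226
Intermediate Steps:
B(b) = 3 (B(b) = 3 + (b - b) = 3 + 0 = 3)
R(p) = 4/3
h(W, r) = 4 (h(W, r) = 4 + 0 = 4)
-774*h(P(1), R(3))*11*11 + 1390 = -774*4*11*11 + 1390 = -34056*11 + 1390 = -774*484 + 1390 = -374616 + 1390 = -373226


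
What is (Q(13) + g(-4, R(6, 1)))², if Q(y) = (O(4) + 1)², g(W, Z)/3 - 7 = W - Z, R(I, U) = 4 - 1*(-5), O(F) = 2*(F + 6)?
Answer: 178929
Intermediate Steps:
O(F) = 12 + 2*F (O(F) = 2*(6 + F) = 12 + 2*F)
R(I, U) = 9 (R(I, U) = 4 + 5 = 9)
g(W, Z) = 21 - 3*Z + 3*W (g(W, Z) = 21 + 3*(W - Z) = 21 + (-3*Z + 3*W) = 21 - 3*Z + 3*W)
Q(y) = 441 (Q(y) = ((12 + 2*4) + 1)² = ((12 + 8) + 1)² = (20 + 1)² = 21² = 441)
(Q(13) + g(-4, R(6, 1)))² = (441 + (21 - 3*9 + 3*(-4)))² = (441 + (21 - 27 - 12))² = (441 - 18)² = 423² = 178929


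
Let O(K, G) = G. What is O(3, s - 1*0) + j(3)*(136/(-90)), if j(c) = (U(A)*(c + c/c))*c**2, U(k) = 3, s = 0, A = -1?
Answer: -816/5 ≈ -163.20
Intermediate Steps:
j(c) = c**2*(3 + 3*c) (j(c) = (3*(c + c/c))*c**2 = (3*(c + 1))*c**2 = (3*(1 + c))*c**2 = (3 + 3*c)*c**2 = c**2*(3 + 3*c))
O(3, s - 1*0) + j(3)*(136/(-90)) = (0 - 1*0) + (3*3**2*(1 + 3))*(136/(-90)) = (0 + 0) + (3*9*4)*(136*(-1/90)) = 0 + 108*(-68/45) = 0 - 816/5 = -816/5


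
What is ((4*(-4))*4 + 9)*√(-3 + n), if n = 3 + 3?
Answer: -55*√3 ≈ -95.263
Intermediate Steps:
n = 6
((4*(-4))*4 + 9)*√(-3 + n) = ((4*(-4))*4 + 9)*√(-3 + 6) = (-16*4 + 9)*√3 = (-64 + 9)*√3 = -55*√3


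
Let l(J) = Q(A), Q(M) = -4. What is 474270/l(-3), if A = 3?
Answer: -237135/2 ≈ -1.1857e+5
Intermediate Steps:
l(J) = -4
474270/l(-3) = 474270/(-4) = 474270*(-¼) = -237135/2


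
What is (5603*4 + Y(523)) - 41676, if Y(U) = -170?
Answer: -19434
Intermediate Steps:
(5603*4 + Y(523)) - 41676 = (5603*4 - 170) - 41676 = (22412 - 170) - 41676 = 22242 - 41676 = -19434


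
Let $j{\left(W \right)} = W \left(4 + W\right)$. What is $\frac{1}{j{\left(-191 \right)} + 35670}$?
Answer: $\frac{1}{71387} \approx 1.4008 \cdot 10^{-5}$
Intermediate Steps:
$\frac{1}{j{\left(-191 \right)} + 35670} = \frac{1}{- 191 \left(4 - 191\right) + 35670} = \frac{1}{\left(-191\right) \left(-187\right) + 35670} = \frac{1}{35717 + 35670} = \frac{1}{71387}$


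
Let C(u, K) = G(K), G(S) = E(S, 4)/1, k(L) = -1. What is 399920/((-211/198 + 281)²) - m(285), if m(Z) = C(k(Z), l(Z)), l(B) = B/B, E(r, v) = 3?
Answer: 6462006693/3072152329 ≈ 2.1034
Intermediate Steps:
l(B) = 1
G(S) = 3 (G(S) = 3/1 = 3*1 = 3)
C(u, K) = 3
m(Z) = 3
399920/((-211/198 + 281)²) - m(285) = 399920/((-211/198 + 281)²) - 1*3 = 399920/((-211*1/198 + 281)²) - 3 = 399920/((-211/198 + 281)²) - 3 = 399920/((55427/198)²) - 3 = 399920/(3072152329/39204) - 3 = 399920*(39204/3072152329) - 3 = 15678463680/3072152329 - 3 = 6462006693/3072152329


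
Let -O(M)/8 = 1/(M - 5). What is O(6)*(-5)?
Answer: 40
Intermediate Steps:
O(M) = -8/(-5 + M) (O(M) = -8/(M - 5) = -8/(-5 + M))
O(6)*(-5) = -8/(-5 + 6)*(-5) = -8/1*(-5) = -8*1*(-5) = -8*(-5) = 40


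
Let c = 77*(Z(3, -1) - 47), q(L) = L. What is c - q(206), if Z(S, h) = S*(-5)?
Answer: -4980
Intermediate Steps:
Z(S, h) = -5*S
c = -4774 (c = 77*(-5*3 - 47) = 77*(-15 - 47) = 77*(-62) = -4774)
c - q(206) = -4774 - 1*206 = -4774 - 206 = -4980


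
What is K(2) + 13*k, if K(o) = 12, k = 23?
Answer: 311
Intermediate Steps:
K(2) + 13*k = 12 + 13*23 = 12 + 299 = 311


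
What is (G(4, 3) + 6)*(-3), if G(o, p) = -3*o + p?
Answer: 9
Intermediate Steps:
G(o, p) = p - 3*o
(G(4, 3) + 6)*(-3) = ((3 - 3*4) + 6)*(-3) = ((3 - 12) + 6)*(-3) = (-9 + 6)*(-3) = -3*(-3) = 9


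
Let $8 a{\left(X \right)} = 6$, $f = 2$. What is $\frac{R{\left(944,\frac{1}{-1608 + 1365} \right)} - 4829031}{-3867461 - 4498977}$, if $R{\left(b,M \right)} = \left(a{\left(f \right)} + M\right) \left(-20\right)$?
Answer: $\frac{586729079}{1016522217} \approx 0.57719$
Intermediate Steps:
$a{\left(X \right)} = \frac{3}{4}$ ($a{\left(X \right)} = \frac{1}{8} \cdot 6 = \frac{3}{4}$)
$R{\left(b,M \right)} = -15 - 20 M$ ($R{\left(b,M \right)} = \left(\frac{3}{4} + M\right) \left(-20\right) = -15 - 20 M$)
$\frac{R{\left(944,\frac{1}{-1608 + 1365} \right)} - 4829031}{-3867461 - 4498977} = \frac{\left(-15 - \frac{20}{-1608 + 1365}\right) - 4829031}{-3867461 - 4498977} = \frac{\left(-15 - \frac{20}{-243}\right) - 4829031}{-8366438} = \left(\left(-15 - - \frac{20}{243}\right) - 4829031\right) \left(- \frac{1}{8366438}\right) = \left(\left(-15 + \frac{20}{243}\right) - 4829031\right) \left(- \frac{1}{8366438}\right) = \left(- \frac{3625}{243} - 4829031\right) \left(- \frac{1}{8366438}\right) = \left(- \frac{1173458158}{243}\right) \left(- \frac{1}{8366438}\right) = \frac{586729079}{1016522217}$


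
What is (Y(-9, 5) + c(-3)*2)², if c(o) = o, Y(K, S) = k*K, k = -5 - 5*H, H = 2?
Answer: 16641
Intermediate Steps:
k = -15 (k = -5 - 5*2 = -5 - 10 = -15)
Y(K, S) = -15*K
(Y(-9, 5) + c(-3)*2)² = (-15*(-9) - 3*2)² = (135 - 6)² = 129² = 16641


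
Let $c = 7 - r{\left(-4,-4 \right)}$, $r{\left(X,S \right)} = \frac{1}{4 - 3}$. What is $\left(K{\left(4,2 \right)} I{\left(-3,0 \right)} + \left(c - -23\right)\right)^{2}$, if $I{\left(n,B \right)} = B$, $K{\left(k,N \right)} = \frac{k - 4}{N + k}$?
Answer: $841$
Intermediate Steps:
$K{\left(k,N \right)} = \frac{-4 + k}{N + k}$
$r{\left(X,S \right)} = 1$ ($r{\left(X,S \right)} = 1^{-1} = 1$)
$c = 6$ ($c = 7 - 1 = 6$)
$\left(K{\left(4,2 \right)} I{\left(-3,0 \right)} + \left(c - -23\right)\right)^{2} = \left(\frac{-4 + 4}{2 + 4} \cdot 0 + \left(6 - -23\right)\right)^{2} = \left(\frac{1}{6} \cdot 0 \cdot 0 + \left(6 + 23\right)\right)^{2} = \left(\frac{1}{6} \cdot 0 \cdot 0 + 29\right)^{2} = \left(0 \cdot 0 + 29\right)^{2} = \left(0 + 29\right)^{2} = 29^{2} = 841$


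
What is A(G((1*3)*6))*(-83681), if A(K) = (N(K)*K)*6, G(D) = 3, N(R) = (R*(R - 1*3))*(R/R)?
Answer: 0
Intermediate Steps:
N(R) = R*(-3 + R) (N(R) = (R*(R - 3))*1 = (R*(-3 + R))*1 = R*(-3 + R))
A(K) = 6*K²*(-3 + K) (A(K) = ((K*(-3 + K))*K)*6 = (K²*(-3 + K))*6 = 6*K²*(-3 + K))
A(G((1*3)*6))*(-83681) = (6*3²*(-3 + 3))*(-83681) = (6*9*0)*(-83681) = 0*(-83681) = 0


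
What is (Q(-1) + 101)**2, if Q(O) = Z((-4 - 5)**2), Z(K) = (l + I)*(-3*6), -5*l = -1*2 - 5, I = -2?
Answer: 312481/25 ≈ 12499.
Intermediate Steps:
l = 7/5 (l = -(-1*2 - 5)/5 = -(-2 - 5)/5 = -1/5*(-7) = 7/5 ≈ 1.4000)
Z(K) = 54/5 (Z(K) = (7/5 - 2)*(-3*6) = -3/5*(-18) = 54/5)
Q(O) = 54/5
(Q(-1) + 101)**2 = (54/5 + 101)**2 = (559/5)**2 = 312481/25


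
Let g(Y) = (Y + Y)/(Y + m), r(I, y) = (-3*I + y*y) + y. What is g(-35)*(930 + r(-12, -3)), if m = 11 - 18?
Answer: 1620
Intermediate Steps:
m = -7
r(I, y) = y + y**2 - 3*I (r(I, y) = (-3*I + y**2) + y = (y**2 - 3*I) + y = y + y**2 - 3*I)
g(Y) = 2*Y/(-7 + Y) (g(Y) = (Y + Y)/(Y - 7) = (2*Y)/(-7 + Y) = 2*Y/(-7 + Y))
g(-35)*(930 + r(-12, -3)) = (2*(-35)/(-7 - 35))*(930 + (-3 + (-3)**2 - 3*(-12))) = (2*(-35)/(-42))*(930 + (-3 + 9 + 36)) = (2*(-35)*(-1/42))*(930 + 42) = (5/3)*972 = 1620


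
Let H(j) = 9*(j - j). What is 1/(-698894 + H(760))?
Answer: -1/698894 ≈ -1.4308e-6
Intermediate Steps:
H(j) = 0 (H(j) = 9*0 = 0)
1/(-698894 + H(760)) = 1/(-698894 + 0) = 1/(-698894) = -1/698894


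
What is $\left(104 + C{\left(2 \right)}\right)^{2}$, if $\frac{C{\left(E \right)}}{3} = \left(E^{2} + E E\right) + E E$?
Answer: $19600$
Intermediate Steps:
$C{\left(E \right)} = 9 E^{2}$ ($C{\left(E \right)} = 3 \left(\left(E^{2} + E E\right) + E E\right) = 3 \left(\left(E^{2} + E^{2}\right) + E^{2}\right) = 3 \left(2 E^{2} + E^{2}\right) = 3 \cdot 3 E^{2} = 9 E^{2}$)
$\left(104 + C{\left(2 \right)}\right)^{2} = \left(104 + 9 \cdot 2^{2}\right)^{2} = \left(104 + 9 \cdot 4\right)^{2} = \left(104 + 36\right)^{2} = 140^{2} = 19600$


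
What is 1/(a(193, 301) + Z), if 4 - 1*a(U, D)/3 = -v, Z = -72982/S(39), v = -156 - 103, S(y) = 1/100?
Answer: -1/7298965 ≈ -1.3701e-7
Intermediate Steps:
S(y) = 1/100
v = -259
Z = -7298200 (Z = -72982/1/100 = -72982*100 = -7298200)
a(U, D) = -765 (a(U, D) = 12 - (-3)*(-259) = 12 - 3*259 = 12 - 777 = -765)
1/(a(193, 301) + Z) = 1/(-765 - 7298200) = 1/(-7298965) = -1/7298965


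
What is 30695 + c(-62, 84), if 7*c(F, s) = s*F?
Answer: 29951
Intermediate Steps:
c(F, s) = F*s/7 (c(F, s) = (s*F)/7 = (F*s)/7 = F*s/7)
30695 + c(-62, 84) = 30695 + (⅐)*(-62)*84 = 30695 - 744 = 29951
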